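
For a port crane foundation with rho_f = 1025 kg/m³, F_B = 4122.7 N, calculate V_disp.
Formula: F_B = \rho_f g V_{disp}
Substituting knowns: 4122.7 = 1025·9.81·V_disp
Solving for V_disp: V_disp = 4122.7/(1025·9.81) = 0.41 m³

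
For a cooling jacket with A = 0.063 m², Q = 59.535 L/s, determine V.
Formula: Q = A V
Substituting knowns: 59.535 = 0.063·V·1000
Solving for V: V = (59.535/1000)/0.063 = 0.945 m/s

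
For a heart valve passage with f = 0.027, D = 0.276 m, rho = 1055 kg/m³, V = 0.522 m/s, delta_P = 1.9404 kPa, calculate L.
Formula: \Delta P = f \frac{L}{D} \frac{\rho V^2}{2}
Substituting knowns: 1.9404 = 0.027·(L/0.276)·0.5·1055·0.522²/1000
Solving for L: L = (1.9404·1000)·0.276/(0.027·0.5·1055·0.522²) = 138 m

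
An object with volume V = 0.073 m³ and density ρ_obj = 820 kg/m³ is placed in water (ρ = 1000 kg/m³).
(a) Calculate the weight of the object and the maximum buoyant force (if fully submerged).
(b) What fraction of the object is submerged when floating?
(a) W=rho_obj*g*V=820*9.81*0.073=587.2 N; F_B(max)=rho*g*V=1000*9.81*0.073=716.1 N
(b) Floating fraction=rho_obj/rho=820/1000=0.820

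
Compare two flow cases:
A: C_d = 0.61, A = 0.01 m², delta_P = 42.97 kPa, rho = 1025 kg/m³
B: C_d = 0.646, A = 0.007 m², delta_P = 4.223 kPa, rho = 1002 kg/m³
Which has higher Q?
Q(A) = 55.86 L/s, Q(B) = 13.13 L/s. Answer: A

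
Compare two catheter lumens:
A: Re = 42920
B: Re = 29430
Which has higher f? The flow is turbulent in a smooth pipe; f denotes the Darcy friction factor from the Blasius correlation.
f(A) = 0.02195, f(B) = 0.02413. Answer: B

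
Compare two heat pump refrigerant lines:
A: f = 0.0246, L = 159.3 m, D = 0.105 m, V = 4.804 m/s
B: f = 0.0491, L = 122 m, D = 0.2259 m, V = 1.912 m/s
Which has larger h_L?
h_L(A) = 43.9 m, h_L(B) = 4.941 m. Answer: A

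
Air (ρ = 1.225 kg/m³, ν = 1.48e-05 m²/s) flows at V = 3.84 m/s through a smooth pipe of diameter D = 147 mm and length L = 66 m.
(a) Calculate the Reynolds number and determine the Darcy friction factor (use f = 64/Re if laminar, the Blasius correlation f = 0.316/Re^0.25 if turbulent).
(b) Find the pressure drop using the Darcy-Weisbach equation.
(a) Re = V·D/ν = 3.84·0.147/1.48e-05 = 38141 → turbulent (Re > 4000); f = 0.316/Re^0.25 = 0.316/38141^0.25 = 0.022612
(b) Darcy-Weisbach: ΔP = f·(L/D)·½ρV²/1000 = 0.022612·(66/0.147)·½·1.225·3.84²/1000 = 0.09169 kPa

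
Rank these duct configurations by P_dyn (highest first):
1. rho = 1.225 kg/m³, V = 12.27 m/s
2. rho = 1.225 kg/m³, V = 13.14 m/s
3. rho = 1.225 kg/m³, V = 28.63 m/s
Case 1: P_dyn = 0.09221 kPa
Case 2: P_dyn = 0.1058 kPa
Case 3: P_dyn = 0.5021 kPa
Ranking (highest first): 3, 2, 1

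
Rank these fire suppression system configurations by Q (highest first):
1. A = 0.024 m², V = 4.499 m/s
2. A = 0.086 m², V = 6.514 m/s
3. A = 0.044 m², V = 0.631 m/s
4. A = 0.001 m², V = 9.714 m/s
Case 1: Q = 108 L/s
Case 2: Q = 560.2 L/s
Case 3: Q = 27.76 L/s
Case 4: Q = 9.714 L/s
Ranking (highest first): 2, 1, 3, 4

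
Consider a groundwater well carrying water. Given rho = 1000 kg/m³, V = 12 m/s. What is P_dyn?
Formula: P_{dyn} = \frac{1}{2} \rho V^2
P_dyn = 0.5·1000·12²/1000 = 72 kPa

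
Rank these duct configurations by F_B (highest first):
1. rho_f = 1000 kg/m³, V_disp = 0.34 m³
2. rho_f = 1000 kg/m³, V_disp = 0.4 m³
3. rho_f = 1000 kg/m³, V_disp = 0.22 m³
Case 1: F_B = 3335 N
Case 2: F_B = 3924 N
Case 3: F_B = 2158 N
Ranking (highest first): 2, 1, 3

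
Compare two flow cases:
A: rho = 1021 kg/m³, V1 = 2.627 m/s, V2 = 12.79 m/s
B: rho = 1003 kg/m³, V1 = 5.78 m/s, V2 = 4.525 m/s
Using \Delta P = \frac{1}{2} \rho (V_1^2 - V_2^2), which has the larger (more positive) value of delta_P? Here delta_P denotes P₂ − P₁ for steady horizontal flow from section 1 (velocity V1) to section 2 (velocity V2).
delta_P(A) = -79.99 kPa, delta_P(B) = 6.486 kPa. Answer: B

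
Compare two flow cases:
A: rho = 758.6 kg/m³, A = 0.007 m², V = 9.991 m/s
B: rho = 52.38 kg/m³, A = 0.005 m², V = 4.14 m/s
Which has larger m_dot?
m_dot(A) = 53.05 kg/s, m_dot(B) = 1.084 kg/s. Answer: A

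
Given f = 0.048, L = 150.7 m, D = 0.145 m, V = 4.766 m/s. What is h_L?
Formula: h_L = f \frac{L}{D} \frac{V^2}{2g}
h_L = 0.048·(150.7/0.145)·4.766²/(2·9.81) = 57.76 m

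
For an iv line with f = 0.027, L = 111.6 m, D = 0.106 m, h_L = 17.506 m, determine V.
Formula: h_L = f \frac{L}{D} \frac{V^2}{2g}
Substituting knowns: 17.506 = 0.027·(111.6/0.106)·V²/(2·9.81)
Solving for V: V = √(17.506·2·9.81/(0.027·(111.6/0.106))) = 3.476 m/s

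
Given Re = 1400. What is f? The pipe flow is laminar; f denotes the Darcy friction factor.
Formula: f = \frac{64}{Re}
f = 64/1400 = 0.04571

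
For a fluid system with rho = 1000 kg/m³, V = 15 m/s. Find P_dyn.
Formula: P_{dyn} = \frac{1}{2} \rho V^2
P_dyn = 0.5·1000·15²/1000 = 112.5 kPa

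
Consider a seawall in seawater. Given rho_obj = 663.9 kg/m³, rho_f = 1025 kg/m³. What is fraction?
Formula: f_{sub} = \frac{\rho_{obj}}{\rho_f}
fraction = 663.9/1025 = 0.6477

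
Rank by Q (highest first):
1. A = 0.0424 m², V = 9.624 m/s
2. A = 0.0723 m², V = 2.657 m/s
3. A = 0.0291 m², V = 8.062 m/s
Case 1: Q = 408.1 L/s
Case 2: Q = 192.1 L/s
Case 3: Q = 234.6 L/s
Ranking (highest first): 1, 3, 2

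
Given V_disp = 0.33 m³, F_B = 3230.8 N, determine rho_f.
Formula: F_B = \rho_f g V_{disp}
Substituting knowns: 3230.8 = rho_f·9.81·0.33
Solving for rho_f: rho_f = 3230.8/(9.81·0.33) = 998 kg/m³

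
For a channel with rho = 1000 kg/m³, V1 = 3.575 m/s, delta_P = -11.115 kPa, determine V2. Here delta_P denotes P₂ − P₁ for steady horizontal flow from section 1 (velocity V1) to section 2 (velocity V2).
Formula: \Delta P = \frac{1}{2} \rho (V_1^2 - V_2^2)
Substituting knowns: -11.115 = 0.5·1000·(3.575² − V2²)/1000
Solving for V2: V2 = √(3.575² − 2·(-11.115·1000)/1000) = 5.917 m/s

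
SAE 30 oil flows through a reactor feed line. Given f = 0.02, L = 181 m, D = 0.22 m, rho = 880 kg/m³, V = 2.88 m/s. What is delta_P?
Formula: \Delta P = f \frac{L}{D} \frac{\rho V^2}{2}
delta_P = 0.02·(181/0.22)·0.5·880·2.88²/1000 = 60.05 kPa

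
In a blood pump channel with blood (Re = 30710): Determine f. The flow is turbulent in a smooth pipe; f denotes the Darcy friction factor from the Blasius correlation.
Formula: f = \frac{0.316}{Re^{0.25}}
f = 0.316/30710^0.25 = 0.02387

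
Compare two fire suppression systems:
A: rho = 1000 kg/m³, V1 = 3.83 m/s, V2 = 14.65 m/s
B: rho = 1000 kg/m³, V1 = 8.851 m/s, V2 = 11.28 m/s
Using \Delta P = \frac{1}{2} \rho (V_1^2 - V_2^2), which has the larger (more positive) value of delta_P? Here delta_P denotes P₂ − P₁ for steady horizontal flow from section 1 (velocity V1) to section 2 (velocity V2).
delta_P(A) = -99.98 kPa, delta_P(B) = -24.45 kPa. Answer: B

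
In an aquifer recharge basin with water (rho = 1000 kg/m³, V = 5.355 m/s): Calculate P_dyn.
Formula: P_{dyn} = \frac{1}{2} \rho V^2
P_dyn = 0.5·1000·5.355²/1000 = 14.34 kPa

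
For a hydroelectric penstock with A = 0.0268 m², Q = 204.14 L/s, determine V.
Formula: Q = A V
Substituting knowns: 204.14 = 0.0268·V·1000
Solving for V: V = (204.14/1000)/0.0268 = 7.617 m/s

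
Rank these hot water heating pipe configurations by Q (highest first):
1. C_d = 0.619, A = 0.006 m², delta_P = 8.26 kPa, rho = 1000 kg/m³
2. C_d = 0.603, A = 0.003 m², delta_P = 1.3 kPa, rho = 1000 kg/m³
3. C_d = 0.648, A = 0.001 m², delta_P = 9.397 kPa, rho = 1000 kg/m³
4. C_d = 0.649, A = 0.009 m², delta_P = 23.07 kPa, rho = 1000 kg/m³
Case 1: Q = 15.1 L/s
Case 2: Q = 2.917 L/s
Case 3: Q = 2.809 L/s
Case 4: Q = 39.68 L/s
Ranking (highest first): 4, 1, 2, 3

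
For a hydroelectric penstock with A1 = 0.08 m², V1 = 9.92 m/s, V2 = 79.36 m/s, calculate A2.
Formula: V_2 = \frac{A_1 V_1}{A_2}
Substituting knowns: 79.36 = 0.08·9.92/A2
Solving for A2: A2 = 0.08·9.92/79.36 = 0.01 m²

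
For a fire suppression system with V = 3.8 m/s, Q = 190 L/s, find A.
Formula: Q = A V
Substituting knowns: 190 = A·3.8·1000
Solving for A: A = (190/1000)/3.8 = 0.05 m²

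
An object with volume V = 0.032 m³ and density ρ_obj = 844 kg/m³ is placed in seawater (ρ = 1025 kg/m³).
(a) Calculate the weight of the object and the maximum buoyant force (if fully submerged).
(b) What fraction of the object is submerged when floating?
(a) W=rho_obj*g*V=844*9.81*0.032=264.9 N; F_B(max)=rho*g*V=1025*9.81*0.032=321.8 N
(b) Floating fraction=rho_obj/rho=844/1025=0.823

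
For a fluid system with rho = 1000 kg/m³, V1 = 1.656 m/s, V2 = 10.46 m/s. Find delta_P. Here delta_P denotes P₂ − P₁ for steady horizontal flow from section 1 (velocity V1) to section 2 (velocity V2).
Formula: \Delta P = \frac{1}{2} \rho (V_1^2 - V_2^2)
delta_P = 0.5·1000·(1.656² − 10.46²)/1000 = -53.33 kPa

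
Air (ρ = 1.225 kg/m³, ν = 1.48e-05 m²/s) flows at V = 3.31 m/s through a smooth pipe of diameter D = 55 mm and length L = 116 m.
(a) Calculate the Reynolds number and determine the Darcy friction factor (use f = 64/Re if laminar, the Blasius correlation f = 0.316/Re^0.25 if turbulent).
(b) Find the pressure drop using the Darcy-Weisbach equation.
(a) Re = V·D/ν = 3.31·0.055/1.48e-05 = 12301 → turbulent (Re > 4000); f = 0.316/Re^0.25 = 0.316/12301^0.25 = 0.030006
(b) Darcy-Weisbach: ΔP = f·(L/D)·½ρV²/1000 = 0.030006·(116/0.055)·½·1.225·3.31²/1000 = 0.4247 kPa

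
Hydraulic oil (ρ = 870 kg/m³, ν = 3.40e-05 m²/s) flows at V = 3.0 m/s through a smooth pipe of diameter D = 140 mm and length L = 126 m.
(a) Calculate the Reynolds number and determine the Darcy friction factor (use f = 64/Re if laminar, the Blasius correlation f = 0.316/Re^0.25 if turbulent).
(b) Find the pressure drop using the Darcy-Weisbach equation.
(a) Re = V·D/ν = 3.0·0.14/3.40e-05 = 12353 → turbulent (Re > 4000); f = 0.316/Re^0.25 = 0.316/12353^0.25 = 0.029974
(b) Darcy-Weisbach: ΔP = f·(L/D)·½ρV²/1000 = 0.029974·(126/0.140)·½·870·3.0²/1000 = 105.6 kPa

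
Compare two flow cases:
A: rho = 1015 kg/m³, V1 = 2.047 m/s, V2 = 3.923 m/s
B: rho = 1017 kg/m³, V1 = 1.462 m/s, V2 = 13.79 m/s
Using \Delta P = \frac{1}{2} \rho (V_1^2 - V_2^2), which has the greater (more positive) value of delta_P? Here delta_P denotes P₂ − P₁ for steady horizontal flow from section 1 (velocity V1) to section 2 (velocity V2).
delta_P(A) = -5.684 kPa, delta_P(B) = -95.61 kPa. Answer: A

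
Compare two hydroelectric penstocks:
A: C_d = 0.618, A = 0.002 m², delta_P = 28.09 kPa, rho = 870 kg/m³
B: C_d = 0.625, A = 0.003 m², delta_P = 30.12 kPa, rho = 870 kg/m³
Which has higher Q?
Q(A) = 9.932 L/s, Q(B) = 15.6 L/s. Answer: B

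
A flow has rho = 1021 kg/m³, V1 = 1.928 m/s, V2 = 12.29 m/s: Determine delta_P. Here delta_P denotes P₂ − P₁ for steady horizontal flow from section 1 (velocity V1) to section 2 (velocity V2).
Formula: \Delta P = \frac{1}{2} \rho (V_1^2 - V_2^2)
delta_P = 0.5·1021·(1.928² − 12.29²)/1000 = -75.21 kPa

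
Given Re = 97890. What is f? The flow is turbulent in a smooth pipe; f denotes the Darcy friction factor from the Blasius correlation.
Formula: f = \frac{0.316}{Re^{0.25}}
f = 0.316/97890^0.25 = 0.01786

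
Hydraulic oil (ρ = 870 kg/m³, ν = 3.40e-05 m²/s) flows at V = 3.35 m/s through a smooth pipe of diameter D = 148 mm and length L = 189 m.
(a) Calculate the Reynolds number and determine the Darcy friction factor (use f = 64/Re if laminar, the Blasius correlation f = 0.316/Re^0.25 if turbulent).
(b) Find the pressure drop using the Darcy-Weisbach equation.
(a) Re = V·D/ν = 3.35·0.148/3.40e-05 = 14582 → turbulent (Re > 4000); f = 0.316/Re^0.25 = 0.316/14582^0.25 = 0.028756
(b) Darcy-Weisbach: ΔP = f·(L/D)·½ρV²/1000 = 0.028756·(189/0.148)·½·870·3.35²/1000 = 179.3 kPa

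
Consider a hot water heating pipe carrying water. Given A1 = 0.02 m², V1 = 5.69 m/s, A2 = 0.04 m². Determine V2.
Formula: V_2 = \frac{A_1 V_1}{A_2}
V2 = 0.02·5.69/0.04 = 2.845 m/s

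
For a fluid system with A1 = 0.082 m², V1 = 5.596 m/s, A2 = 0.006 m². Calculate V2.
Formula: V_2 = \frac{A_1 V_1}{A_2}
V2 = 0.082·5.596/0.006 = 76.48 m/s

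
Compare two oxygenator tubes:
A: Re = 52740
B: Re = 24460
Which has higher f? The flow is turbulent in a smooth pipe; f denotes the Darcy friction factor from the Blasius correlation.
f(A) = 0.02085, f(B) = 0.02527. Answer: B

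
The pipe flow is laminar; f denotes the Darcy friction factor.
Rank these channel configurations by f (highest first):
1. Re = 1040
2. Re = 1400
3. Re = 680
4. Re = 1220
Case 1: f = 0.06154
Case 2: f = 0.04571
Case 3: f = 0.09412
Case 4: f = 0.05246
Ranking (highest first): 3, 1, 4, 2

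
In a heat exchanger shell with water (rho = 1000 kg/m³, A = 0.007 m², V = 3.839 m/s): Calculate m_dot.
Formula: \dot{m} = \rho A V
m_dot = 1000·0.007·3.839 = 26.87 kg/s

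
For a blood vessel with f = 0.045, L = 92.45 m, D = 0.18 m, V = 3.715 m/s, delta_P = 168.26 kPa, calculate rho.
Formula: \Delta P = f \frac{L}{D} \frac{\rho V^2}{2}
Substituting knowns: 168.26 = 0.045·(92.45/0.18)·0.5·rho·3.715²/1000
Solving for rho: rho = (168.26·1000)/(0.045·(92.45/0.18)·0.5·3.715²) = 1055 kg/m³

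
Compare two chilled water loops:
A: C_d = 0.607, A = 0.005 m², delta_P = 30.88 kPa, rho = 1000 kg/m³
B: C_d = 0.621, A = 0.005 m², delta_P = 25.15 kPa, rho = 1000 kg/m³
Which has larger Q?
Q(A) = 23.85 L/s, Q(B) = 22.02 L/s. Answer: A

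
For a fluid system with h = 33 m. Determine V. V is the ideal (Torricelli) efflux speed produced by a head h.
Formula: V = \sqrt{2 g h}
V = √(2·9.81·33) = 25.45 m/s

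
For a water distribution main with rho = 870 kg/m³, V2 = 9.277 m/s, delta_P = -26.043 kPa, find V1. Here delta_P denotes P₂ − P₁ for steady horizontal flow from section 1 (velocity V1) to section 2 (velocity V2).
Formula: \Delta P = \frac{1}{2} \rho (V_1^2 - V_2^2)
Substituting knowns: -26.043 = 0.5·870·(V1² − 9.277²)/1000
Solving for V1: V1 = √(9.277² + 2·(-26.043·1000)/870) = 5.118 m/s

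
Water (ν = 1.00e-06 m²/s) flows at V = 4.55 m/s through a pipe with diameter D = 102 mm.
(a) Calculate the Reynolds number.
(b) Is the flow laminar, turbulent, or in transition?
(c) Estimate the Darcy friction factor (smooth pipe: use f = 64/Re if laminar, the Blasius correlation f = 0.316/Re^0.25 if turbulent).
(a) Re = V·D/ν = 4.55·0.102/1.00e-06 = 464100
(b) Flow regime: turbulent (Re > 4000)
(c) Friction factor: f = 0.316/Re^0.25 = 0.316/464100^0.25 = 0.01211 (Blasius is strictly valid for Re ≲ 1e5; used here as the smooth-pipe estimate the problem specifies)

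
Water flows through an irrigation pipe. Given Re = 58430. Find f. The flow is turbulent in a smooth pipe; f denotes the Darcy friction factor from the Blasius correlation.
Formula: f = \frac{0.316}{Re^{0.25}}
f = 0.316/58430^0.25 = 0.02032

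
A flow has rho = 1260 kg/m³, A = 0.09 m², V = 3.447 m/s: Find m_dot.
Formula: \dot{m} = \rho A V
m_dot = 1260·0.09·3.447 = 390.9 kg/s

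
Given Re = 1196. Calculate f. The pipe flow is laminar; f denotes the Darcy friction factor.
Formula: f = \frac{64}{Re}
f = 64/1196 = 0.05351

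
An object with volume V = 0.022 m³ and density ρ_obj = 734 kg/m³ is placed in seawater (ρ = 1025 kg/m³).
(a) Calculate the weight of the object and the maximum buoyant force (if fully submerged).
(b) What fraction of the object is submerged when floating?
(a) W=rho_obj*g*V=734*9.81*0.022=158.4 N; F_B(max)=rho*g*V=1025*9.81*0.022=221.2 N
(b) Floating fraction=rho_obj/rho=734/1025=0.716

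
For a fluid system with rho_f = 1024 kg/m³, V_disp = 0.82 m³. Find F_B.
Formula: F_B = \rho_f g V_{disp}
F_B = 1024·9.81·0.82 = 8237 N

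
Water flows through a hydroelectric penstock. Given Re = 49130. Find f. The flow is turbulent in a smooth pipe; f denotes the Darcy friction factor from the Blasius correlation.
Formula: f = \frac{0.316}{Re^{0.25}}
f = 0.316/49130^0.25 = 0.02123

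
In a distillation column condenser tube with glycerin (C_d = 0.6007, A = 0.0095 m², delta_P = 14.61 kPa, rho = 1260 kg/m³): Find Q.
Formula: Q = C_d A \sqrt{\frac{2 \Delta P}{\rho}}
Q = 0.6007·0.0095·√(2·(14.61·1000)/1260)·1000 = 27.48 L/s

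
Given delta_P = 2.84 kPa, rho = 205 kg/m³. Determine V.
Formula: V = \sqrt{\frac{2 \Delta P}{\rho}}
V = √(2·(2.84·1000)/205) = 5.264 m/s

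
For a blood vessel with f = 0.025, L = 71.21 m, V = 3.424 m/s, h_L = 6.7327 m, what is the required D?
Formula: h_L = f \frac{L}{D} \frac{V^2}{2g}
Substituting knowns: 6.7327 = 0.025·(71.21/D)·3.424²/(2·9.81)
Solving for D: D = 0.025·71.21·3.424²/(2·9.81·6.7327) = 0.158 m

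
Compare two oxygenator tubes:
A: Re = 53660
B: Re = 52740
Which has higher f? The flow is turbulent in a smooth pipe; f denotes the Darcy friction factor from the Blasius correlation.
f(A) = 0.02076, f(B) = 0.02085. Answer: B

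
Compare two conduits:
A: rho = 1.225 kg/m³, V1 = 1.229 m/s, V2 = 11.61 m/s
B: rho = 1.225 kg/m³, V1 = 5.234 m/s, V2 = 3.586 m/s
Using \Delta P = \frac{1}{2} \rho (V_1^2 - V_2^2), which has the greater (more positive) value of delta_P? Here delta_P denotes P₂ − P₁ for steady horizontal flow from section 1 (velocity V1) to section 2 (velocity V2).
delta_P(A) = -0.08164 kPa, delta_P(B) = 0.008903 kPa. Answer: B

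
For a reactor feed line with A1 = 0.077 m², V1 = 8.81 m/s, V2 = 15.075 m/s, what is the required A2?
Formula: V_2 = \frac{A_1 V_1}{A_2}
Substituting knowns: 15.075 = 0.077·8.81/A2
Solving for A2: A2 = 0.077·8.81/15.075 = 0.045 m²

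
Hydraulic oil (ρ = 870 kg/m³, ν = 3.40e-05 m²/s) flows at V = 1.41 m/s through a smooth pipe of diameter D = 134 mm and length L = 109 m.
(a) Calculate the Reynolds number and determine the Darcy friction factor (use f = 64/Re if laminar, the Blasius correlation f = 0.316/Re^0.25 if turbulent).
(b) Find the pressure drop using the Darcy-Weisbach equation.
(a) Re = V·D/ν = 1.41·0.134/3.40e-05 = 5557.1 → turbulent (Re > 4000); f = 0.316/Re^0.25 = 0.316/5557.1^0.25 = 0.036599
(b) Darcy-Weisbach: ΔP = f·(L/D)·½ρV²/1000 = 0.036599·(109/0.134)·½·870·1.41²/1000 = 25.75 kPa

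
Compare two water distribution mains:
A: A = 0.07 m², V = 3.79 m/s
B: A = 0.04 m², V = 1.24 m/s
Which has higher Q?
Q(A) = 265.3 L/s, Q(B) = 49.6 L/s. Answer: A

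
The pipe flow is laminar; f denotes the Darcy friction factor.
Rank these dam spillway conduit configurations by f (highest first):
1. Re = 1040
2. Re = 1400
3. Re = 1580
Case 1: f = 0.06154
Case 2: f = 0.04571
Case 3: f = 0.04051
Ranking (highest first): 1, 2, 3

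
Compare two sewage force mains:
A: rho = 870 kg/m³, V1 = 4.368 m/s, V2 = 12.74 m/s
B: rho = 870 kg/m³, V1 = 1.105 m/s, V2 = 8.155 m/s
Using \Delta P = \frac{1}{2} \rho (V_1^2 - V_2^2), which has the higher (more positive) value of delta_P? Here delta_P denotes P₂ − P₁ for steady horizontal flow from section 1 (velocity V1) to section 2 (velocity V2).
delta_P(A) = -62.3 kPa, delta_P(B) = -28.4 kPa. Answer: B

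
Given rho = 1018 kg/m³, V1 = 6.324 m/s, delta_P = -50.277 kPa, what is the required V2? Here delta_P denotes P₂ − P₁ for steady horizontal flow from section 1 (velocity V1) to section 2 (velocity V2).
Formula: \Delta P = \frac{1}{2} \rho (V_1^2 - V_2^2)
Substituting knowns: -50.277 = 0.5·1018·(6.324² − V2²)/1000
Solving for V2: V2 = √(6.324² − 2·(-50.277·1000)/1018) = 11.78 m/s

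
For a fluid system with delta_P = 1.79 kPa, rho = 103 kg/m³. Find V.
Formula: V = \sqrt{\frac{2 \Delta P}{\rho}}
V = √(2·(1.79·1000)/103) = 5.896 m/s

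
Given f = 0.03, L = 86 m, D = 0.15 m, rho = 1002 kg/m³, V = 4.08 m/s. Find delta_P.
Formula: \Delta P = f \frac{L}{D} \frac{\rho V^2}{2}
delta_P = 0.03·(86/0.15)·0.5·1002·4.08²/1000 = 143.4 kPa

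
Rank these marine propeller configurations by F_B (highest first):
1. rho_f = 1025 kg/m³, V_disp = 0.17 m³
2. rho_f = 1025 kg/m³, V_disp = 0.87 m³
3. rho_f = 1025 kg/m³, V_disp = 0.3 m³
Case 1: F_B = 1709 N
Case 2: F_B = 8748 N
Case 3: F_B = 3017 N
Ranking (highest first): 2, 3, 1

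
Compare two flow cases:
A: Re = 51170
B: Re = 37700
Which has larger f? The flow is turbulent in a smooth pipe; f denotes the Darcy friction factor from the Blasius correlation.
f(A) = 0.02101, f(B) = 0.02268. Answer: B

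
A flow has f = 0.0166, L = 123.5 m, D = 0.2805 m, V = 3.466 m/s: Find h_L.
Formula: h_L = f \frac{L}{D} \frac{V^2}{2g}
h_L = 0.0166·(123.5/0.2805)·3.466²/(2·9.81) = 4.475 m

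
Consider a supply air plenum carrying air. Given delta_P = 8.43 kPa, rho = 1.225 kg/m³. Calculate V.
Formula: V = \sqrt{\frac{2 \Delta P}{\rho}}
V = √(2·(8.43·1000)/1.225) = 117.3 m/s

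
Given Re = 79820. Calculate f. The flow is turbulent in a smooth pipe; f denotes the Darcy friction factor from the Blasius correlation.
Formula: f = \frac{0.316}{Re^{0.25}}
f = 0.316/79820^0.25 = 0.0188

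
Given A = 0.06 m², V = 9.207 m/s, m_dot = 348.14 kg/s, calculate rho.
Formula: \dot{m} = \rho A V
Substituting knowns: 348.14 = rho·0.06·9.207
Solving for rho: rho = 348.14/(0.06·9.207) = 630.2 kg/m³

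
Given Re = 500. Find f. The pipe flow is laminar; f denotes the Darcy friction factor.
Formula: f = \frac{64}{Re}
f = 64/500 = 0.128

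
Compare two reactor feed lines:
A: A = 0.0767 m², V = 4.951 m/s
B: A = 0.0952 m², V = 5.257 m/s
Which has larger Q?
Q(A) = 379.7 L/s, Q(B) = 500.5 L/s. Answer: B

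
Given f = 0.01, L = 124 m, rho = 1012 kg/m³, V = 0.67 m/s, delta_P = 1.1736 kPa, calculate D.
Formula: \Delta P = f \frac{L}{D} \frac{\rho V^2}{2}
Substituting knowns: 1.1736 = 0.01·(124/D)·0.5·1012·0.67²/1000
Solving for D: D = 0.01·124·0.5·1012·0.67²/(1.1736·1000) = 0.24 m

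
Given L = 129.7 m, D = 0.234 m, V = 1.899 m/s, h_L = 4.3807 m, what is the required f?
Formula: h_L = f \frac{L}{D} \frac{V^2}{2g}
Substituting knowns: 4.3807 = f·(129.7/0.234)·1.899²/(2·9.81)
Solving for f: f = 4.3807·2·9.81/((129.7/0.234)·1.899²) = 0.043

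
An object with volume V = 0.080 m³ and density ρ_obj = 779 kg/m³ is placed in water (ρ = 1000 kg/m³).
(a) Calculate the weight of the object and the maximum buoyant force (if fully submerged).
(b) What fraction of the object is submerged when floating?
(a) W=rho_obj*g*V=779*9.81*0.080=611.4 N; F_B(max)=rho*g*V=1000*9.81*0.080=784.8 N
(b) Floating fraction=rho_obj/rho=779/1000=0.779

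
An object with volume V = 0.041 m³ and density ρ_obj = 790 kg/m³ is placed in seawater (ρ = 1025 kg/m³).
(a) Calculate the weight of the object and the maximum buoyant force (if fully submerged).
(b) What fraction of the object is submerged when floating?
(a) W=rho_obj*g*V=790*9.81*0.041=317.7 N; F_B(max)=rho*g*V=1025*9.81*0.041=412.3 N
(b) Floating fraction=rho_obj/rho=790/1025=0.771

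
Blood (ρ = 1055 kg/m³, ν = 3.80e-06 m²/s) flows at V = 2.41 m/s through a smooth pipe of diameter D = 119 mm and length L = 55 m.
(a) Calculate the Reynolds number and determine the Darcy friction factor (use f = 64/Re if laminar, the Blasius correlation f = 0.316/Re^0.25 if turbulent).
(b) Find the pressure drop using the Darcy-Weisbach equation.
(a) Re = V·D/ν = 2.41·0.119/3.80e-06 = 75471 → turbulent (Re > 4000); f = 0.316/Re^0.25 = 0.316/75471^0.25 = 0.019065
(b) Darcy-Weisbach: ΔP = f·(L/D)·½ρV²/1000 = 0.019065·(55/0.119)·½·1055·2.41²/1000 = 27 kPa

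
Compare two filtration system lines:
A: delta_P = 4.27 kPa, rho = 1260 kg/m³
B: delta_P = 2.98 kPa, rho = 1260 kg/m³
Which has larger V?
V(A) = 2.603 m/s, V(B) = 2.175 m/s. Answer: A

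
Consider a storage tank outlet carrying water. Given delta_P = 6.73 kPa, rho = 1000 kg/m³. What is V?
Formula: V = \sqrt{\frac{2 \Delta P}{\rho}}
V = √(2·(6.73·1000)/1000) = 3.669 m/s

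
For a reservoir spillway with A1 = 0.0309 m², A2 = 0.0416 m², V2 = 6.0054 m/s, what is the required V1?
Formula: V_2 = \frac{A_1 V_1}{A_2}
Substituting knowns: 6.0054 = 0.0309·V1/0.0416
Solving for V1: V1 = 6.0054·0.0416/0.0309 = 8.085 m/s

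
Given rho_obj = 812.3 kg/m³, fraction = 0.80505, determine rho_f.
Formula: f_{sub} = \frac{\rho_{obj}}{\rho_f}
Substituting knowns: 0.80505 = 812.3/rho_f
Solving for rho_f: rho_f = 812.3/0.80505 = 1009 kg/m³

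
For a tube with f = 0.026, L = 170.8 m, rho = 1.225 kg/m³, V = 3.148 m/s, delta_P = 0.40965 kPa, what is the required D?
Formula: \Delta P = f \frac{L}{D} \frac{\rho V^2}{2}
Substituting knowns: 0.40965 = 0.026·(170.8/D)·0.5·1.225·3.148²/1000
Solving for D: D = 0.026·170.8·0.5·1.225·3.148²/(0.40965·1000) = 0.0658 m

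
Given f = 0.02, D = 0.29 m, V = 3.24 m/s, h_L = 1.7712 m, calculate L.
Formula: h_L = f \frac{L}{D} \frac{V^2}{2g}
Substituting knowns: 1.7712 = 0.02·(L/0.29)·3.24²/(2·9.81)
Solving for L: L = 1.7712·2·9.81·0.29/(0.02·3.24²) = 48 m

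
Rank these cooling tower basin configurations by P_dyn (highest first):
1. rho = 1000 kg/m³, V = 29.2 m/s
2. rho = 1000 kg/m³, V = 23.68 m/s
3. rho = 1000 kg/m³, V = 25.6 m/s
Case 1: P_dyn = 426.3 kPa
Case 2: P_dyn = 280.4 kPa
Case 3: P_dyn = 327.7 kPa
Ranking (highest first): 1, 3, 2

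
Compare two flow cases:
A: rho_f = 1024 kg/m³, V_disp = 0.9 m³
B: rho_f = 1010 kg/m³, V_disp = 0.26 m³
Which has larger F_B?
F_B(A) = 9041 N, F_B(B) = 2576 N. Answer: A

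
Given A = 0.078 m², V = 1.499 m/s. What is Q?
Formula: Q = A V
Q = 0.078·1.499·1000 = 116.9 L/s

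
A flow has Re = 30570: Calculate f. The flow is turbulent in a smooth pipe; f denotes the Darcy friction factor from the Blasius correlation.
Formula: f = \frac{0.316}{Re^{0.25}}
f = 0.316/30570^0.25 = 0.0239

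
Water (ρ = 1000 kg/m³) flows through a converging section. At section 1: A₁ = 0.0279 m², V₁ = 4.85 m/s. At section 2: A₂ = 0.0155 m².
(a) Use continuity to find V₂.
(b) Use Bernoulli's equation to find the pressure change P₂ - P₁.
(a) Continuity: A₁V₁=A₂V₂ -> V₂=A₁V₁/A₂=0.0279*4.85/0.0155=8.73 m/s
(b) Bernoulli: P₂-P₁=0.5*rho*(V₁^2-V₂^2)/1000=0.5*1000*(4.85^2-8.73^2)/1000=-26.35 kPa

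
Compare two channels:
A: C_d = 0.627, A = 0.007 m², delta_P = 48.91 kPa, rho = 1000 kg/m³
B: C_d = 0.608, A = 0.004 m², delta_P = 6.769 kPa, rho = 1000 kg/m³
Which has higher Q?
Q(A) = 43.41 L/s, Q(B) = 8.948 L/s. Answer: A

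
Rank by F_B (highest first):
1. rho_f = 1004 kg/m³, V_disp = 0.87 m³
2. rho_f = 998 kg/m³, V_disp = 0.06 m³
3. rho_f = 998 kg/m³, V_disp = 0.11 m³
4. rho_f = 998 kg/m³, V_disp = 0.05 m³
Case 1: F_B = 8569 N
Case 2: F_B = 587.4 N
Case 3: F_B = 1077 N
Case 4: F_B = 489.5 N
Ranking (highest first): 1, 3, 2, 4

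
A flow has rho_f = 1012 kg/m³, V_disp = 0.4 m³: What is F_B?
Formula: F_B = \rho_f g V_{disp}
F_B = 1012·9.81·0.4 = 3971 N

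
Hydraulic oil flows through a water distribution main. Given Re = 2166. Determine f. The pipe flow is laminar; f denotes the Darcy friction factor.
Formula: f = \frac{64}{Re}
f = 64/2166 = 0.02955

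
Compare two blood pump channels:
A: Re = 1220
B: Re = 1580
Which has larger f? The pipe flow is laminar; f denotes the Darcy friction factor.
f(A) = 0.05246, f(B) = 0.04051. Answer: A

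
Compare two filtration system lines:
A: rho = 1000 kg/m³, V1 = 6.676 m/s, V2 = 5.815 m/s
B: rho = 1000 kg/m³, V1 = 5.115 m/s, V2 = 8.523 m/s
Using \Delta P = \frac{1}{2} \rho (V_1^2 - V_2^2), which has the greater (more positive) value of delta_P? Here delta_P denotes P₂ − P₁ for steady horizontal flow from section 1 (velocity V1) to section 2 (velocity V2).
delta_P(A) = 5.377 kPa, delta_P(B) = -23.24 kPa. Answer: A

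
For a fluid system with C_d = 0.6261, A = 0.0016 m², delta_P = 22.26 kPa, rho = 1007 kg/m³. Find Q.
Formula: Q = C_d A \sqrt{\frac{2 \Delta P}{\rho}}
Q = 0.6261·0.0016·√(2·(22.26·1000)/1007)·1000 = 6.661 L/s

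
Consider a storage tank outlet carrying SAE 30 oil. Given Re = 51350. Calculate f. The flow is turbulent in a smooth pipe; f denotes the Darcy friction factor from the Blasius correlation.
Formula: f = \frac{0.316}{Re^{0.25}}
f = 0.316/51350^0.25 = 0.02099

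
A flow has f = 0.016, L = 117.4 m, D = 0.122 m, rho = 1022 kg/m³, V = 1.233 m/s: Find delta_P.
Formula: \Delta P = f \frac{L}{D} \frac{\rho V^2}{2}
delta_P = 0.016·(117.4/0.122)·0.5·1022·1.233²/1000 = 11.96 kPa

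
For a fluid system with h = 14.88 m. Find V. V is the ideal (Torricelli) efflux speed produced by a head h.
Formula: V = \sqrt{2 g h}
V = √(2·9.81·14.88) = 17.09 m/s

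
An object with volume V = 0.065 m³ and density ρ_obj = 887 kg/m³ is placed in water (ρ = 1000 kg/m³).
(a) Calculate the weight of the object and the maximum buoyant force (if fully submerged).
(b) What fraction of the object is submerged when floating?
(a) W=rho_obj*g*V=887*9.81*0.065=565.6 N; F_B(max)=rho*g*V=1000*9.81*0.065=637.6 N
(b) Floating fraction=rho_obj/rho=887/1000=0.887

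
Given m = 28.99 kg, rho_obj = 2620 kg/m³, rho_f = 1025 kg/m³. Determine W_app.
Formula: W_{app} = mg\left(1 - \frac{\rho_f}{\rho_{obj}}\right)
W_app = 28.99·9.81·(1 − 1025/2620) = 173.1 N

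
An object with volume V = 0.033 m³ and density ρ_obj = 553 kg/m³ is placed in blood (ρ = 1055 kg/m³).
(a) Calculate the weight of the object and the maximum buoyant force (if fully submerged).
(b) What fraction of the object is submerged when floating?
(a) W=rho_obj*g*V=553*9.81*0.033=179.0 N; F_B(max)=rho*g*V=1055*9.81*0.033=341.5 N
(b) Floating fraction=rho_obj/rho=553/1055=0.524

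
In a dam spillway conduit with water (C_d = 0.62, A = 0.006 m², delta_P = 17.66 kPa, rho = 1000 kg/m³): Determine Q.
Formula: Q = C_d A \sqrt{\frac{2 \Delta P}{\rho}}
Q = 0.62·0.006·√(2·(17.66·1000)/1000)·1000 = 22.11 L/s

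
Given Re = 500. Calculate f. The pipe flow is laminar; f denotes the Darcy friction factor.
Formula: f = \frac{64}{Re}
f = 64/500 = 0.128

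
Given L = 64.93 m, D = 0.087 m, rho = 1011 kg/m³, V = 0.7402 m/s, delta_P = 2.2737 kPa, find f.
Formula: \Delta P = f \frac{L}{D} \frac{\rho V^2}{2}
Substituting knowns: 2.2737 = f·(64.93/0.087)·0.5·1011·0.7402²/1000
Solving for f: f = (2.2737·1000)/((64.93/0.087)·0.5·1011·0.7402²) = 0.011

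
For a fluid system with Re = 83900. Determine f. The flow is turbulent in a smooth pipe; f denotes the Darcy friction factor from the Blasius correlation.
Formula: f = \frac{0.316}{Re^{0.25}}
f = 0.316/83900^0.25 = 0.01857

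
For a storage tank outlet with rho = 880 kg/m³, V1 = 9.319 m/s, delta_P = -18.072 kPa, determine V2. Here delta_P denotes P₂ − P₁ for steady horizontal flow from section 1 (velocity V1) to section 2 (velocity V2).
Formula: \Delta P = \frac{1}{2} \rho (V_1^2 - V_2^2)
Substituting knowns: -18.072 = 0.5·880·(9.319² − V2²)/1000
Solving for V2: V2 = √(9.319² − 2·(-18.072·1000)/880) = 11.31 m/s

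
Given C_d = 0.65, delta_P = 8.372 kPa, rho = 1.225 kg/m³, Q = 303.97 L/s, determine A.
Formula: Q = C_d A \sqrt{\frac{2 \Delta P}{\rho}}
Substituting knowns: 303.97 = 0.65·A·√(2·(8.372·1000)/1.225)·1000
Solving for A: A = (303.97/1000)/(0.65·√(2·(8.372·1000)/1.225)) = 0.004 m²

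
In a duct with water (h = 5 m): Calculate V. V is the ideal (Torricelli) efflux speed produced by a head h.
Formula: V = \sqrt{2 g h}
V = √(2·9.81·5) = 9.905 m/s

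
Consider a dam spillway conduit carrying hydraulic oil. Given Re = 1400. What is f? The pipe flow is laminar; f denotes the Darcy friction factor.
Formula: f = \frac{64}{Re}
f = 64/1400 = 0.04571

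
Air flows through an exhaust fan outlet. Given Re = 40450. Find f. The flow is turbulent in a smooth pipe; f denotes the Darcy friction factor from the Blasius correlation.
Formula: f = \frac{0.316}{Re^{0.25}}
f = 0.316/40450^0.25 = 0.02228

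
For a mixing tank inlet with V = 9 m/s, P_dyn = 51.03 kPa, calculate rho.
Formula: P_{dyn} = \frac{1}{2} \rho V^2
Substituting knowns: 51.03 = 0.5·rho·9²/1000
Solving for rho: rho = 2·(51.03·1000)/9² = 1260 kg/m³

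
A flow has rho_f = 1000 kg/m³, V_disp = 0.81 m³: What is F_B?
Formula: F_B = \rho_f g V_{disp}
F_B = 1000·9.81·0.81 = 7946 N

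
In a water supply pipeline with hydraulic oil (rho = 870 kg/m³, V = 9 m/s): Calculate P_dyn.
Formula: P_{dyn} = \frac{1}{2} \rho V^2
P_dyn = 0.5·870·9²/1000 = 35.23 kPa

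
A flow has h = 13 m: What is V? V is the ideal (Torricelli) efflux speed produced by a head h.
Formula: V = \sqrt{2 g h}
V = √(2·9.81·13) = 15.97 m/s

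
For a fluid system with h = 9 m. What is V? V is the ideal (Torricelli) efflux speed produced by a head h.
Formula: V = \sqrt{2 g h}
V = √(2·9.81·9) = 13.29 m/s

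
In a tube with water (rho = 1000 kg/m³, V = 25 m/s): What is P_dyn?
Formula: P_{dyn} = \frac{1}{2} \rho V^2
P_dyn = 0.5·1000·25²/1000 = 312.5 kPa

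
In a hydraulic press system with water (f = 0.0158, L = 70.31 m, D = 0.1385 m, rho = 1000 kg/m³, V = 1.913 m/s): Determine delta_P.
Formula: \Delta P = f \frac{L}{D} \frac{\rho V^2}{2}
delta_P = 0.0158·(70.31/0.1385)·0.5·1000·1.913²/1000 = 14.68 kPa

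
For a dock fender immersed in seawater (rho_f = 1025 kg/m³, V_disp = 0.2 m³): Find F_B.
Formula: F_B = \rho_f g V_{disp}
F_B = 1025·9.81·0.2 = 2011 N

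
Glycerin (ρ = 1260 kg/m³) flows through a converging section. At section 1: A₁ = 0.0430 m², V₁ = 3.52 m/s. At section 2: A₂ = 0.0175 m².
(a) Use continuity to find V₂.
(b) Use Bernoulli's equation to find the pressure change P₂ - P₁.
(a) Continuity: A₁V₁=A₂V₂ -> V₂=A₁V₁/A₂=0.0430*3.52/0.0175=8.65 m/s
(b) Bernoulli: P₂-P₁=0.5*rho*(V₁^2-V₂^2)/1000=0.5*1260*(3.52^2-8.65^2)/1000=-39.33 kPa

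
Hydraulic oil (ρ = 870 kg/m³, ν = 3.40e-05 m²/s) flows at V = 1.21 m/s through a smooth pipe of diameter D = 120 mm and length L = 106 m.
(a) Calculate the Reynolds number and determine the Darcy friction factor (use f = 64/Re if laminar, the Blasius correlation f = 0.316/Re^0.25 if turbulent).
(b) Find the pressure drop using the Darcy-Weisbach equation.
(a) Re = V·D/ν = 1.21·0.12/3.40e-05 = 4270.6 → turbulent (Re > 4000); f = 0.316/Re^0.25 = 0.316/4270.6^0.25 = 0.03909
(b) Darcy-Weisbach: ΔP = f·(L/D)·½ρV²/1000 = 0.03909·(106/0.120)·½·870·1.21²/1000 = 21.99 kPa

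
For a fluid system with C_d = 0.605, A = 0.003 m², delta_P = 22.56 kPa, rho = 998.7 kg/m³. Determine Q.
Formula: Q = C_d A \sqrt{\frac{2 \Delta P}{\rho}}
Q = 0.605·0.003·√(2·(22.56·1000)/998.7)·1000 = 12.2 L/s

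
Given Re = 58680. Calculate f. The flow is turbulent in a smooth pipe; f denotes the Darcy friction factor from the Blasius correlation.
Formula: f = \frac{0.316}{Re^{0.25}}
f = 0.316/58680^0.25 = 0.0203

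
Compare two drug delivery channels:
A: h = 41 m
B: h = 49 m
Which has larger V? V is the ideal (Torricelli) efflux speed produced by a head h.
V(A) = 28.36 m/s, V(B) = 31.01 m/s. Answer: B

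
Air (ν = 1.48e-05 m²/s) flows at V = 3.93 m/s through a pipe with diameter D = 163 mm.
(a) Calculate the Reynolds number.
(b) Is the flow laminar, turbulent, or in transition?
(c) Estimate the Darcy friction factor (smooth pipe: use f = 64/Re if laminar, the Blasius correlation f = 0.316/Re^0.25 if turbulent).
(a) Re = V·D/ν = 3.93·0.163/1.48e-05 = 43283
(b) Flow regime: turbulent (Re > 4000)
(c) Friction factor: f = 0.316/Re^0.25 = 0.316/43283^0.25 = 0.02191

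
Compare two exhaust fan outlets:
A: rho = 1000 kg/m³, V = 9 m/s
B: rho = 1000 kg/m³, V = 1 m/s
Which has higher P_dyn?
P_dyn(A) = 40.5 kPa, P_dyn(B) = 0.5 kPa. Answer: A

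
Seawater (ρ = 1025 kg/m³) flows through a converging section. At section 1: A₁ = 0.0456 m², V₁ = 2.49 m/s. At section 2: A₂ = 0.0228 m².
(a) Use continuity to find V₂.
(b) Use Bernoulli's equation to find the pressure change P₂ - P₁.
(a) Continuity: A₁V₁=A₂V₂ -> V₂=A₁V₁/A₂=0.0456*2.49/0.0228=4.98 m/s
(b) Bernoulli: P₂-P₁=0.5*rho*(V₁^2-V₂^2)/1000=0.5*1025*(2.49^2-4.98^2)/1000=-9.533 kPa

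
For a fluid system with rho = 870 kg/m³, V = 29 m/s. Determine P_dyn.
Formula: P_{dyn} = \frac{1}{2} \rho V^2
P_dyn = 0.5·870·29²/1000 = 365.8 kPa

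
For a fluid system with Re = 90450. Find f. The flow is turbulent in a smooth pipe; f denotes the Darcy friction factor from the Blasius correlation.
Formula: f = \frac{0.316}{Re^{0.25}}
f = 0.316/90450^0.25 = 0.01822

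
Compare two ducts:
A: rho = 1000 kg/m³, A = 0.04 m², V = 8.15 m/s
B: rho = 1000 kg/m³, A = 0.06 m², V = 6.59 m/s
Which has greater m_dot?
m_dot(A) = 326 kg/s, m_dot(B) = 395.4 kg/s. Answer: B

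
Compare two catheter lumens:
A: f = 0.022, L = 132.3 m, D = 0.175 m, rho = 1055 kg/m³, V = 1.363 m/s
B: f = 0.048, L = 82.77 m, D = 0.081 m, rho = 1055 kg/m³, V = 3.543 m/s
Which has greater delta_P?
delta_P(A) = 16.3 kPa, delta_P(B) = 324.8 kPa. Answer: B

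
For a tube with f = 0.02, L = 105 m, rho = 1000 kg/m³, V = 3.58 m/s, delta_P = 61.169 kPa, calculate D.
Formula: \Delta P = f \frac{L}{D} \frac{\rho V^2}{2}
Substituting knowns: 61.169 = 0.02·(105/D)·0.5·1000·3.58²/1000
Solving for D: D = 0.02·105·0.5·1000·3.58²/(61.169·1000) = 0.22 m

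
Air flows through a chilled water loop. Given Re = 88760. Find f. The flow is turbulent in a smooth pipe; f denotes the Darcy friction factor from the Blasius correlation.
Formula: f = \frac{0.316}{Re^{0.25}}
f = 0.316/88760^0.25 = 0.01831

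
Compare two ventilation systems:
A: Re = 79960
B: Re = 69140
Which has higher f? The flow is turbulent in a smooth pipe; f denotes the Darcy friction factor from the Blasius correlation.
f(A) = 0.01879, f(B) = 0.01949. Answer: B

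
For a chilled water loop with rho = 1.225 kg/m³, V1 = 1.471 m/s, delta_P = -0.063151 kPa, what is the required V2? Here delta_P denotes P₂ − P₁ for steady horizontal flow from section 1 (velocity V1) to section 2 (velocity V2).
Formula: \Delta P = \frac{1}{2} \rho (V_1^2 - V_2^2)
Substituting knowns: -0.063151 = 0.5·1.225·(1.471² − V2²)/1000
Solving for V2: V2 = √(1.471² − 2·(-0.063151·1000)/1.225) = 10.26 m/s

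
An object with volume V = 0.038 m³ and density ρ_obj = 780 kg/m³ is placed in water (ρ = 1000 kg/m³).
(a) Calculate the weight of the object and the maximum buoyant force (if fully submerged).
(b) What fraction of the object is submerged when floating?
(a) W=rho_obj*g*V=780*9.81*0.038=290.8 N; F_B(max)=rho*g*V=1000*9.81*0.038=372.8 N
(b) Floating fraction=rho_obj/rho=780/1000=0.780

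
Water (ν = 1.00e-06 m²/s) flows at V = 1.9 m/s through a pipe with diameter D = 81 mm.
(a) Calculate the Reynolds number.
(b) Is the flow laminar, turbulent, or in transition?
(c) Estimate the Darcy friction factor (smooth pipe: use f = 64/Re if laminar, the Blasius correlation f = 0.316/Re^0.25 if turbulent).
(a) Re = V·D/ν = 1.9·0.081/1.00e-06 = 153900
(b) Flow regime: turbulent (Re > 4000)
(c) Friction factor: f = 0.316/Re^0.25 = 0.316/153900^0.25 = 0.01595 (Blasius is strictly valid for Re ≲ 1e5; used here as the smooth-pipe estimate the problem specifies)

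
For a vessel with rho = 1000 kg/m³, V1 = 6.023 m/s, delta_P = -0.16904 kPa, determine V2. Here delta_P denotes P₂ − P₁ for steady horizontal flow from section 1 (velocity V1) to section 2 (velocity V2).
Formula: \Delta P = \frac{1}{2} \rho (V_1^2 - V_2^2)
Substituting knowns: -0.16904 = 0.5·1000·(6.023² − V2²)/1000
Solving for V2: V2 = √(6.023² − 2·(-0.16904·1000)/1000) = 6.051 m/s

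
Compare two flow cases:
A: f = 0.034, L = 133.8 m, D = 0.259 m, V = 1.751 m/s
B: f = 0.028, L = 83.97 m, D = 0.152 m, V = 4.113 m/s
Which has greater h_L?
h_L(A) = 2.745 m, h_L(B) = 13.34 m. Answer: B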